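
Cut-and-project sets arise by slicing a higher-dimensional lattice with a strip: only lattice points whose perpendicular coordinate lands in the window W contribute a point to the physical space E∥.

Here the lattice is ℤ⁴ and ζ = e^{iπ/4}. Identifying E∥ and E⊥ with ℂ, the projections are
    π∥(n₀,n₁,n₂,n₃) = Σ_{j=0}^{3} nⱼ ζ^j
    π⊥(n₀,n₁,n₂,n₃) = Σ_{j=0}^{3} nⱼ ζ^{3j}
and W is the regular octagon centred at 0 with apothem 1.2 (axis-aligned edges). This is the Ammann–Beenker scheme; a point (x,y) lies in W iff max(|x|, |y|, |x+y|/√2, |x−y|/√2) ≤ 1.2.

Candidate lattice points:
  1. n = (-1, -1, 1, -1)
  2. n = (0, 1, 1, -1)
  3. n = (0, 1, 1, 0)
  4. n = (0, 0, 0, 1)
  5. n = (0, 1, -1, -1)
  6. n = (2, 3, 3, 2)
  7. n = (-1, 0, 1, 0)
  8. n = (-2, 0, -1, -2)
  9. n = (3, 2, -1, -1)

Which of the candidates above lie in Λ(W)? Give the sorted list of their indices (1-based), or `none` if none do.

With ζ = e^{iπ/4} the internal vectors are ζ^0,ζ^3,ζ^6,ζ^9.
#1 (-1, -1, 1, -1): internal (-1.000000, -2.414214); octagon support 2.414214 vs apothem 1.2 → ∉ W
#2 (0, 1, 1, -1): internal (-1.414214, -1.000000); octagon support 1.707107 vs apothem 1.2 → ∉ W
#3 (0, 1, 1, 0): internal (-0.707107, -0.292893); octagon support 0.707107 vs apothem 1.2 → ∈ W
#4 (0, 0, 0, 1): internal (0.707107, 0.707107); octagon support 1.000000 vs apothem 1.2 → ∈ W
#5 (0, 1, -1, -1): internal (-1.414214, 1.000000); octagon support 1.707107 vs apothem 1.2 → ∉ W
#6 (2, 3, 3, 2): internal (1.292893, 0.535534); octagon support 1.292893 vs apothem 1.2 → ∉ W
#7 (-1, 0, 1, 0): internal (-1.000000, -1.000000); octagon support 1.414214 vs apothem 1.2 → ∉ W
#8 (-2, 0, -1, -2): internal (-3.414214, -0.414214); octagon support 3.414214 vs apothem 1.2 → ∉ W
#9 (3, 2, -1, -1): internal (0.878680, 1.707107); octagon support 1.828427 vs apothem 1.2 → ∉ W

3, 4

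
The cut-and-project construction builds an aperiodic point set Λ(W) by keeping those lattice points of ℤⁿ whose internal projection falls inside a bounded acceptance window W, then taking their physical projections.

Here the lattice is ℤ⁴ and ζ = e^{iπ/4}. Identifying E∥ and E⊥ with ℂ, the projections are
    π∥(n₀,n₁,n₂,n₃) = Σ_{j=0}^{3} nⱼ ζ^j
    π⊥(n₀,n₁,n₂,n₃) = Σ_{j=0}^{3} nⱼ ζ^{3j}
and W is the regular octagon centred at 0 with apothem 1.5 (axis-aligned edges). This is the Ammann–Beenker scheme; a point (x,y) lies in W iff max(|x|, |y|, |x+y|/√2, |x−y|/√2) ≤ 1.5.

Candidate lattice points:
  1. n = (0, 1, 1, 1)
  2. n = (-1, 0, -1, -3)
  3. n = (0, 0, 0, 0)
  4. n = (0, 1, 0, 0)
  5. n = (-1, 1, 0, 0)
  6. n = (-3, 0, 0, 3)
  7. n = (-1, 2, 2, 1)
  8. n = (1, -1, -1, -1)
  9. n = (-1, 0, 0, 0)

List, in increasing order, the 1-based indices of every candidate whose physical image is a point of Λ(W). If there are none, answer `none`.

1, 3, 4, 8, 9

Internal map: ζ^{3j} for j=0..3 gives (1,0), (−√2/2,√2/2), (0,−1), (√2/2,√2/2).
candidate 1: n = (0, 1, 1, 1) → π⊥ ≈ (+0.000000, +0.414214); max(|x|,|y|,|x±y|/√2) = 0.414214 ≤ 1.5 ⇒ ∈ W
candidate 2: n = (-1, 0, -1, -3) → π⊥ ≈ (-3.121320, -1.121320); max(|x|,|y|,|x±y|/√2) = 3.121320 > 1.5 ⇒ ∉ W
candidate 3: n = (0, 0, 0, 0) → π⊥ ≈ (+0.000000, +0.000000); max(|x|,|y|,|x±y|/√2) = 0.000000 ≤ 1.5 ⇒ ∈ W
candidate 4: n = (0, 1, 0, 0) → π⊥ ≈ (-0.707107, +0.707107); max(|x|,|y|,|x±y|/√2) = 1.000000 ≤ 1.5 ⇒ ∈ W
candidate 5: n = (-1, 1, 0, 0) → π⊥ ≈ (-1.707107, +0.707107); max(|x|,|y|,|x±y|/√2) = 1.707107 > 1.5 ⇒ ∉ W
candidate 6: n = (-3, 0, 0, 3) → π⊥ ≈ (-0.878680, +2.121320); max(|x|,|y|,|x±y|/√2) = 2.121320 > 1.5 ⇒ ∉ W
candidate 7: n = (-1, 2, 2, 1) → π⊥ ≈ (-1.707107, +0.121320); max(|x|,|y|,|x±y|/√2) = 1.707107 > 1.5 ⇒ ∉ W
candidate 8: n = (1, -1, -1, -1) → π⊥ ≈ (+1.000000, -0.414214); max(|x|,|y|,|x±y|/√2) = 1.000000 ≤ 1.5 ⇒ ∈ W
candidate 9: n = (-1, 0, 0, 0) → π⊥ ≈ (-1.000000, +0.000000); max(|x|,|y|,|x±y|/√2) = 1.000000 ≤ 1.5 ⇒ ∈ W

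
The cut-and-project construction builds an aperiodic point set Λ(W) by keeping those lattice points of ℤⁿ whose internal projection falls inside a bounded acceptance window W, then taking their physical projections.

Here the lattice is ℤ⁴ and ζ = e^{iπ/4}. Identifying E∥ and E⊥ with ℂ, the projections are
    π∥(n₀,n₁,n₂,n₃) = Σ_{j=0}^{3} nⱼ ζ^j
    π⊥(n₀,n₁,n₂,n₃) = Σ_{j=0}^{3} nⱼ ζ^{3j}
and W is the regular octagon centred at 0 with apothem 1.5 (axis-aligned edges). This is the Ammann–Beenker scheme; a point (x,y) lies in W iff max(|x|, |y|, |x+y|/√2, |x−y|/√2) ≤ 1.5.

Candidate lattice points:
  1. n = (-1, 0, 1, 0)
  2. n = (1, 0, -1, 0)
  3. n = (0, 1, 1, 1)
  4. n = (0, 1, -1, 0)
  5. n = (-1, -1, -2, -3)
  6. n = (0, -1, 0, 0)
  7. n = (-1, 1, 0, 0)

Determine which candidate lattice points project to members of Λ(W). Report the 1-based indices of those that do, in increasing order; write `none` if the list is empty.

1, 2, 3, 6

Internal map: ζ^{3j} for j=0..3 gives (1,0), (−√2/2,√2/2), (0,−1), (√2/2,√2/2).
#1 (-1, 0, 1, 0): internal (-1.0000, -1.0000); octagon support 1.4142 vs apothem 1.5 → ∈ W
#2 (1, 0, -1, 0): internal (1.0000, 1.0000); octagon support 1.4142 vs apothem 1.5 → ∈ W
#3 (0, 1, 1, 1): internal (0.0000, 0.4142); octagon support 0.4142 vs apothem 1.5 → ∈ W
#4 (0, 1, -1, 0): internal (-0.7071, 1.7071); octagon support 1.7071 vs apothem 1.5 → ∉ W
#5 (-1, -1, -2, -3): internal (-2.4142, -0.8284); octagon support 2.4142 vs apothem 1.5 → ∉ W
#6 (0, -1, 0, 0): internal (0.7071, -0.7071); octagon support 1.0000 vs apothem 1.5 → ∈ W
#7 (-1, 1, 0, 0): internal (-1.7071, 0.7071); octagon support 1.7071 vs apothem 1.5 → ∉ W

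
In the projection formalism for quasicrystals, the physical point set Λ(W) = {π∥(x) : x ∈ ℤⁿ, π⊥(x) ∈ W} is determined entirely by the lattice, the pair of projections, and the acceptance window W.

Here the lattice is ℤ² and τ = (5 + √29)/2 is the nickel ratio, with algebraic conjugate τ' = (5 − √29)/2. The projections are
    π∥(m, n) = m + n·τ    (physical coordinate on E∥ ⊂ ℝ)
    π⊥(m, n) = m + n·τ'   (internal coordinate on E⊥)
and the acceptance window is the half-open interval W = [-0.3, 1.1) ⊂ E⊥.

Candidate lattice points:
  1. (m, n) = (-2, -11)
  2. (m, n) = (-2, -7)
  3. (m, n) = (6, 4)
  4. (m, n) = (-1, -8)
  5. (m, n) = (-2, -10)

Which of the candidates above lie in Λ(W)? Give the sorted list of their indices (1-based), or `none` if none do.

1, 4, 5

Compute τ' = (5−√29)/2 = -0.192582, so π⊥(m,n) = m -0.192582·n.
candidate 1: (m,n)=(-2,-11) → π∥ = -2-11·τ ≈ -59.118406, π⊥ = -2-11·τ' ≈ 0.118406 ∈ [-0.3, 1.1) ⇒ IN Λ
candidate 2: (m,n)=(-2,-7) → π∥ = -2-7·τ ≈ -38.348077, π⊥ = -2-7·τ' ≈ -0.651923 ∉ [-0.3, 1.1) ⇒ out
candidate 3: (m,n)=(6,4) → π∥ = 6+4·τ ≈ 26.770330, π⊥ = 6+4·τ' ≈ 5.229670 ∉ [-0.3, 1.1) ⇒ out
candidate 4: (m,n)=(-1,-8) → π∥ = -1-8·τ ≈ -42.540659, π⊥ = -1-8·τ' ≈ 0.540659 ∈ [-0.3, 1.1) ⇒ IN Λ
candidate 5: (m,n)=(-2,-10) → π∥ = -2-10·τ ≈ -53.925824, π⊥ = -2-10·τ' ≈ -0.074176 ∈ [-0.3, 1.1) ⇒ IN Λ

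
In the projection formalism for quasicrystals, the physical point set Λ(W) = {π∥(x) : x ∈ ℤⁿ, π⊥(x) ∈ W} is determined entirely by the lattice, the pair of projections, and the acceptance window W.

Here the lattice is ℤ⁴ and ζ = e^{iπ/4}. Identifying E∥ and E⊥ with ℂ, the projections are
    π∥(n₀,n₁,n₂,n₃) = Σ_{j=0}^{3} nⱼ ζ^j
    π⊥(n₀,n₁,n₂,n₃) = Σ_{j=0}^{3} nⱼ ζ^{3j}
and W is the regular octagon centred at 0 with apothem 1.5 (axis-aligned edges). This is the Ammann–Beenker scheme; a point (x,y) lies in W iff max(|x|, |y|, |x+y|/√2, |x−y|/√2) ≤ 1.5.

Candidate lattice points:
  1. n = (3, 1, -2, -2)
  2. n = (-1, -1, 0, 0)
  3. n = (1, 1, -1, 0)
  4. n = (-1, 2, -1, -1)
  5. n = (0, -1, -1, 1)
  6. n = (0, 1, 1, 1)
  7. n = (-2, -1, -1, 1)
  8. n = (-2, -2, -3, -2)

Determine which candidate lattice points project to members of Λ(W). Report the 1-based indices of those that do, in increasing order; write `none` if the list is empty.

2, 6, 7

π⊥(n) = n₀ + n₁ζ³ + n₂ζ⁶ + n₃ζ⁹ where ζ = e^{iπ/4}.
candidate 1: n = (3, 1, -2, -2) → π⊥ ≈ (+0.8787, +1.2929); max(|x|,|y|,|x±y|/√2) = 1.5355 > 1.5 ⇒ ∉ W
candidate 2: n = (-1, -1, 0, 0) → π⊥ ≈ (-0.2929, -0.7071); max(|x|,|y|,|x±y|/√2) = 0.7071 ≤ 1.5 ⇒ ∈ W
candidate 3: n = (1, 1, -1, 0) → π⊥ ≈ (+0.2929, +1.7071); max(|x|,|y|,|x±y|/√2) = 1.7071 > 1.5 ⇒ ∉ W
candidate 4: n = (-1, 2, -1, -1) → π⊥ ≈ (-3.1213, +1.7071); max(|x|,|y|,|x±y|/√2) = 3.4142 > 1.5 ⇒ ∉ W
candidate 5: n = (0, -1, -1, 1) → π⊥ ≈ (+1.4142, +1.0000); max(|x|,|y|,|x±y|/√2) = 1.7071 > 1.5 ⇒ ∉ W
candidate 6: n = (0, 1, 1, 1) → π⊥ ≈ (+0.0000, +0.4142); max(|x|,|y|,|x±y|/√2) = 0.4142 ≤ 1.5 ⇒ ∈ W
candidate 7: n = (-2, -1, -1, 1) → π⊥ ≈ (-0.5858, +1.0000); max(|x|,|y|,|x±y|/√2) = 1.1213 ≤ 1.5 ⇒ ∈ W
candidate 8: n = (-2, -2, -3, -2) → π⊥ ≈ (-2.0000, +0.1716); max(|x|,|y|,|x±y|/√2) = 2.0000 > 1.5 ⇒ ∉ W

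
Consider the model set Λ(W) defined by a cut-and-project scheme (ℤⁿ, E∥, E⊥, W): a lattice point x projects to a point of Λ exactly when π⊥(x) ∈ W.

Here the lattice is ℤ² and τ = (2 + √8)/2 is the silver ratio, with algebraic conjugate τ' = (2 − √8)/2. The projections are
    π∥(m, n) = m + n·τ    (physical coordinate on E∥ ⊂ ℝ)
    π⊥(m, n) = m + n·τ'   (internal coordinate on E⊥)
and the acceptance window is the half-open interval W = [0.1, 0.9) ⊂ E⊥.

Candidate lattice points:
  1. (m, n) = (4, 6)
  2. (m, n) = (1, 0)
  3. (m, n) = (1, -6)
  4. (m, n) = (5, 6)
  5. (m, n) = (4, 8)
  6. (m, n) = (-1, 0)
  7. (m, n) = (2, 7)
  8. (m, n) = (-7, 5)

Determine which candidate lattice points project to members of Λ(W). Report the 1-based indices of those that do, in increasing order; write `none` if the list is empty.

5

Numerically τ ≈ 2.414214 and τ' = −1/τ ≈ -0.414214.
#1 (4,6): internal coord 4 + (6)·τ' = +1.514719; +1.514719 ∉ [0.1, 0.9) → out
#2 (1,0): internal coord 1 + (0)·τ' = +1.000000; +1.000000 ∉ [0.1, 0.9) → out
#3 (1,-6): internal coord 1 + (-6)·τ' = +3.485281; +3.485281 ∉ [0.1, 0.9) → out
#4 (5,6): internal coord 5 + (6)·τ' = +2.514719; +2.514719 ∉ [0.1, 0.9) → out
#5 (4,8): internal coord 4 + (8)·τ' = +0.686292; +0.686292 ∈ [0.1, 0.9) → IN Λ
#6 (-1,0): internal coord -1 + (0)·τ' = -1.000000; -1.000000 ∉ [0.1, 0.9) → out
#7 (2,7): internal coord 2 + (7)·τ' = -0.899495; -0.899495 ∉ [0.1, 0.9) → out
#8 (-7,5): internal coord -7 + (5)·τ' = -9.071068; -9.071068 ∉ [0.1, 0.9) → out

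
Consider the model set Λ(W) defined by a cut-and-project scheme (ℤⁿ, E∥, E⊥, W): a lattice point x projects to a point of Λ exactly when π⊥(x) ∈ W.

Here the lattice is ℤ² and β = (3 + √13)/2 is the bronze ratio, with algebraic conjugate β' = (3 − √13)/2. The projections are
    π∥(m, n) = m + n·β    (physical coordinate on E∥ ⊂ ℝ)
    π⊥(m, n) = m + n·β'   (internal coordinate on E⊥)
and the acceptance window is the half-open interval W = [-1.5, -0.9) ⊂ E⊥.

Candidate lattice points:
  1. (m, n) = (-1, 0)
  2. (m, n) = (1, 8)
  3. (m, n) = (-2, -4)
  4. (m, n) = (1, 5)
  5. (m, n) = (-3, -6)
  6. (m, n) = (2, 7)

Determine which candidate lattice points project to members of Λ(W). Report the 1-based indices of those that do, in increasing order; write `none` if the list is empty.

Numerically β ≈ 3.302776 and β' = −1/β ≈ -0.302776.
candidate 1: (m,n)=(-1,0) → π∥ = -1+0·β ≈ -1.000000, π⊥ = -1+0·β' ≈ -1.000000 ∈ [-1.5, -0.9) ⇒ IN Λ
candidate 2: (m,n)=(1,8) → π∥ = 1+8·β ≈ 27.422205, π⊥ = 1+8·β' ≈ -1.422205 ∈ [-1.5, -0.9) ⇒ IN Λ
candidate 3: (m,n)=(-2,-4) → π∥ = -2-4·β ≈ -15.211103, π⊥ = -2-4·β' ≈ -0.788897 ∉ [-1.5, -0.9) ⇒ out
candidate 4: (m,n)=(1,5) → π∥ = 1+5·β ≈ 17.513878, π⊥ = 1+5·β' ≈ -0.513878 ∉ [-1.5, -0.9) ⇒ out
candidate 5: (m,n)=(-3,-6) → π∥ = -3-6·β ≈ -22.816654, π⊥ = -3-6·β' ≈ -1.183346 ∈ [-1.5, -0.9) ⇒ IN Λ
candidate 6: (m,n)=(2,7) → π∥ = 2+7·β ≈ 25.119429, π⊥ = 2+7·β' ≈ -0.119429 ∉ [-1.5, -0.9) ⇒ out

1, 2, 5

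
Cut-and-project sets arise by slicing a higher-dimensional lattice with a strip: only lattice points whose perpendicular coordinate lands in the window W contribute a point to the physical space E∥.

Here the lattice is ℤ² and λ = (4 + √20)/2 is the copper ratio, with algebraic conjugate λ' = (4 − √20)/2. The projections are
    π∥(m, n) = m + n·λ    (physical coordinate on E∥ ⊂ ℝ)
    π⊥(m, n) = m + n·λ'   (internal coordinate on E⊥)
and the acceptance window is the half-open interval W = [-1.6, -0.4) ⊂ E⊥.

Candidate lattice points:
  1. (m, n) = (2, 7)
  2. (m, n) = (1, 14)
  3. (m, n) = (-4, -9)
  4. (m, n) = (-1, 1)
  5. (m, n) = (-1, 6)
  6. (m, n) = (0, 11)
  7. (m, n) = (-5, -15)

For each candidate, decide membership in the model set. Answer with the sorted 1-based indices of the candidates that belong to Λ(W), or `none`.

4, 7

λ' = (4−√20)/2 ≈ -0.236068.
#1 (2,7): internal coord 2 + (7)·λ' = +0.347524; +0.347524 ∉ [-1.6, -0.4) → out
#2 (1,14): internal coord 1 + (14)·λ' = -2.304952; -2.304952 ∉ [-1.6, -0.4) → out
#3 (-4,-9): internal coord -4 + (-9)·λ' = -1.875388; -1.875388 ∉ [-1.6, -0.4) → out
#4 (-1,1): internal coord -1 + (1)·λ' = -1.236068; -1.236068 ∈ [-1.6, -0.4) → IN Λ
#5 (-1,6): internal coord -1 + (6)·λ' = -2.416408; -2.416408 ∉ [-1.6, -0.4) → out
#6 (0,11): internal coord 0 + (11)·λ' = -2.596748; -2.596748 ∉ [-1.6, -0.4) → out
#7 (-5,-15): internal coord -5 + (-15)·λ' = -1.458980; -1.458980 ∈ [-1.6, -0.4) → IN Λ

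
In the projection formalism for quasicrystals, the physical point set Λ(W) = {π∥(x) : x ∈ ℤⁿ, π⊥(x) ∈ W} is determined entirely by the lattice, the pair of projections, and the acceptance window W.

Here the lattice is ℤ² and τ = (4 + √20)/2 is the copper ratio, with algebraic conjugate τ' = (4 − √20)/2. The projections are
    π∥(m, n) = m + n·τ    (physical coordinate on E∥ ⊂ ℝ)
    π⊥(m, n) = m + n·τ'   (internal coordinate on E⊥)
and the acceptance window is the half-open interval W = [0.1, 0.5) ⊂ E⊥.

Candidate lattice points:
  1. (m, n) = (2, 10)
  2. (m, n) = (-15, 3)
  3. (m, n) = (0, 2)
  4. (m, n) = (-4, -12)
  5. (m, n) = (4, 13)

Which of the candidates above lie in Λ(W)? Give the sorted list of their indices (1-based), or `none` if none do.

none

Compute τ' = (4−√20)/2 = -0.23607, so π⊥(m,n) = m -0.23607·n.
#1 (2,10): internal coord 2 + (10)·τ' = -0.36068; -0.36068 ∉ [0.1, 0.5) → out
#2 (-15,3): internal coord -15 + (3)·τ' = -15.70820; -15.70820 ∉ [0.1, 0.5) → out
#3 (0,2): internal coord 0 + (2)·τ' = -0.47214; -0.47214 ∉ [0.1, 0.5) → out
#4 (-4,-12): internal coord -4 + (-12)·τ' = -1.16718; -1.16718 ∉ [0.1, 0.5) → out
#5 (4,13): internal coord 4 + (13)·τ' = +0.93112; +0.93112 ∉ [0.1, 0.5) → out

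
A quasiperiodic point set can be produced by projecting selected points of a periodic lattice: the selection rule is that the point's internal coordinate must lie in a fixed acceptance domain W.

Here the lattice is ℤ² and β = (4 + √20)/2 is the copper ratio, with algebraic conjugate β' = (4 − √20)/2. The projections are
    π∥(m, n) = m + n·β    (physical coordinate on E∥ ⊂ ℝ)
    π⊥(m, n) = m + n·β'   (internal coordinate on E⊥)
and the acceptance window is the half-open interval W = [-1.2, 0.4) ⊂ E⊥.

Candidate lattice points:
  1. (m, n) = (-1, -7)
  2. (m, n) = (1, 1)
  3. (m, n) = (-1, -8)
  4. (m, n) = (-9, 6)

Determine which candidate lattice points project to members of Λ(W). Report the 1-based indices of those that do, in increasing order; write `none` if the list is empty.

Compute β' = (4−√20)/2 = -0.2361, so π⊥(m,n) = m -0.2361·n.
candidate 1: (m,n)=(-1,-7) → π∥ = -1-7·β ≈ -30.6525, π⊥ = -1-7·β' ≈ 0.6525 ∉ [-1.2, 0.4) ⇒ out
candidate 2: (m,n)=(1,1) → π∥ = 1+1·β ≈ 5.2361, π⊥ = 1+1·β' ≈ 0.7639 ∉ [-1.2, 0.4) ⇒ out
candidate 3: (m,n)=(-1,-8) → π∥ = -1-8·β ≈ -34.8885, π⊥ = -1-8·β' ≈ 0.8885 ∉ [-1.2, 0.4) ⇒ out
candidate 4: (m,n)=(-9,6) → π∥ = -9+6·β ≈ 16.4164, π⊥ = -9+6·β' ≈ -10.4164 ∉ [-1.2, 0.4) ⇒ out

none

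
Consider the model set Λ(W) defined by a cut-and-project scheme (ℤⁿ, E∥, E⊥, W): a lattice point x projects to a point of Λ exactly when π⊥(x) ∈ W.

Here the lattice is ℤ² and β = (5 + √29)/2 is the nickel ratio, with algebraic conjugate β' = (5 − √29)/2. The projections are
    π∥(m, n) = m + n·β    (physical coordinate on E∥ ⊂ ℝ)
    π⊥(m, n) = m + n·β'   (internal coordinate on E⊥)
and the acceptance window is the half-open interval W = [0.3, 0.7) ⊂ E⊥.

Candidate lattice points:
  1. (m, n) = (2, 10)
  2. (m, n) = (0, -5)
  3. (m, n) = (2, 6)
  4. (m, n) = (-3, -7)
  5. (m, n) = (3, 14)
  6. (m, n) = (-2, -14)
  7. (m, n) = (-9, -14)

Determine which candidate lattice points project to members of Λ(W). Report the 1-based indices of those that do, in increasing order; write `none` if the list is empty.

β' = (5−√29)/2 ≈ -0.1926.
#1 (2,10): internal coord 2 + (10)·β' = +0.0742; +0.0742 ∉ [0.3, 0.7) → out
#2 (0,-5): internal coord 0 + (-5)·β' = +0.9629; +0.9629 ∉ [0.3, 0.7) → out
#3 (2,6): internal coord 2 + (6)·β' = +0.8445; +0.8445 ∉ [0.3, 0.7) → out
#4 (-3,-7): internal coord -3 + (-7)·β' = -1.6519; -1.6519 ∉ [0.3, 0.7) → out
#5 (3,14): internal coord 3 + (14)·β' = +0.3038; +0.3038 ∈ [0.3, 0.7) → IN Λ
#6 (-2,-14): internal coord -2 + (-14)·β' = +0.6962; +0.6962 ∈ [0.3, 0.7) → IN Λ
#7 (-9,-14): internal coord -9 + (-14)·β' = -6.3038; -6.3038 ∉ [0.3, 0.7) → out

5, 6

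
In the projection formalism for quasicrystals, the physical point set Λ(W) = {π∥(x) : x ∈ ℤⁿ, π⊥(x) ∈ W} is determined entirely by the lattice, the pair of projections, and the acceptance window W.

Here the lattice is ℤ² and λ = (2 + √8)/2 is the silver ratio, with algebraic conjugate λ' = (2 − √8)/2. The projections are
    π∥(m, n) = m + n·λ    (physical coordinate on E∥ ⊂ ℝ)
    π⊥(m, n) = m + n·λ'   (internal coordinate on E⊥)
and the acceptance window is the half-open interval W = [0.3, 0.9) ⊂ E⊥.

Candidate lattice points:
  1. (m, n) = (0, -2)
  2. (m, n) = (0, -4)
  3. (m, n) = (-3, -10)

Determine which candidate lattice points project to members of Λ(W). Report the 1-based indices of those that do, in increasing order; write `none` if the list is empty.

1

λ' = (2−√8)/2 ≈ -0.4142.
candidate 1: (m,n)=(0,-2) → π∥ = 0-2·λ ≈ -4.8284, π⊥ = 0-2·λ' ≈ 0.8284 ∈ [0.3, 0.9) ⇒ IN Λ
candidate 2: (m,n)=(0,-4) → π∥ = 0-4·λ ≈ -9.6569, π⊥ = 0-4·λ' ≈ 1.6569 ∉ [0.3, 0.9) ⇒ out
candidate 3: (m,n)=(-3,-10) → π∥ = -3-10·λ ≈ -27.1421, π⊥ = -3-10·λ' ≈ 1.1421 ∉ [0.3, 0.9) ⇒ out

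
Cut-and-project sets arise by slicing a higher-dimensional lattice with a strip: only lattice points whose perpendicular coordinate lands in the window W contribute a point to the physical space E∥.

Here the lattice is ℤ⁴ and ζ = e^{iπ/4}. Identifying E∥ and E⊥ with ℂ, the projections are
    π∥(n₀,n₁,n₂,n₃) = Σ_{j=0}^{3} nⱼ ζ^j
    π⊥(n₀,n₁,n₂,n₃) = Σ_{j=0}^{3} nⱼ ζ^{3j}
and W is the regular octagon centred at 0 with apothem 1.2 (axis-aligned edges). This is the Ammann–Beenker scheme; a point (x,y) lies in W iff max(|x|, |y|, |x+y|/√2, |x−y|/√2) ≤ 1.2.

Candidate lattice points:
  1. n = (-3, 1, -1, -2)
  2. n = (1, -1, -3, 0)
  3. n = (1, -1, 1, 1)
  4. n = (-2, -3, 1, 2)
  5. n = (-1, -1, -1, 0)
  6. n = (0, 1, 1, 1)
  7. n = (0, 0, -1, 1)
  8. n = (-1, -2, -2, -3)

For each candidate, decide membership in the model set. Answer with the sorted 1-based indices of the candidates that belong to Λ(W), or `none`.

5, 6

Internal map: ζ^{3j} for j=0..3 gives (1,0), (−√2/2,√2/2), (0,−1), (√2/2,√2/2).
#1 (-3, 1, -1, -2): internal (-5.1213, 0.2929); octagon support 5.1213 vs apothem 1.2 → ∉ W
#2 (1, -1, -3, 0): internal (1.7071, 2.2929); octagon support 2.8284 vs apothem 1.2 → ∉ W
#3 (1, -1, 1, 1): internal (2.4142, -1.0000); octagon support 2.4142 vs apothem 1.2 → ∉ W
#4 (-2, -3, 1, 2): internal (1.5355, -1.7071); octagon support 2.2929 vs apothem 1.2 → ∉ W
#5 (-1, -1, -1, 0): internal (-0.2929, 0.2929); octagon support 0.4142 vs apothem 1.2 → ∈ W
#6 (0, 1, 1, 1): internal (0.0000, 0.4142); octagon support 0.4142 vs apothem 1.2 → ∈ W
#7 (0, 0, -1, 1): internal (0.7071, 1.7071); octagon support 1.7071 vs apothem 1.2 → ∉ W
#8 (-1, -2, -2, -3): internal (-1.7071, -1.5355); octagon support 2.2929 vs apothem 1.2 → ∉ W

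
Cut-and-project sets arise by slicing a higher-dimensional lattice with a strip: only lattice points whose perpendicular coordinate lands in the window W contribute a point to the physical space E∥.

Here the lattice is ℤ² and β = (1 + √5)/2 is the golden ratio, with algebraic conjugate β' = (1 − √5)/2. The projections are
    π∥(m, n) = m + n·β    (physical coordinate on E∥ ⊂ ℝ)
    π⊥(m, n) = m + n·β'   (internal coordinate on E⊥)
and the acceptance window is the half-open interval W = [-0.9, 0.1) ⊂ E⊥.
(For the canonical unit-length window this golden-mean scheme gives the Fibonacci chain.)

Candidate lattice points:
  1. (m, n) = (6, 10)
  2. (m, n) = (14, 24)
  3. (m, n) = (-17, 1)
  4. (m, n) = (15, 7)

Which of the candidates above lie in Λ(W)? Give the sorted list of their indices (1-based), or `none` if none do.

1, 2

Compute β' = (1−√5)/2 = -0.61803, so π⊥(m,n) = m -0.61803·n.
#1 (6,10): internal coord 6 + (10)·β' = -0.18034; -0.18034 ∈ [-0.9, 0.1) → IN Λ
#2 (14,24): internal coord 14 + (24)·β' = -0.83282; -0.83282 ∈ [-0.9, 0.1) → IN Λ
#3 (-17,1): internal coord -17 + (1)·β' = -17.61803; -17.61803 ∉ [-0.9, 0.1) → out
#4 (15,7): internal coord 15 + (7)·β' = +10.67376; +10.67376 ∉ [-0.9, 0.1) → out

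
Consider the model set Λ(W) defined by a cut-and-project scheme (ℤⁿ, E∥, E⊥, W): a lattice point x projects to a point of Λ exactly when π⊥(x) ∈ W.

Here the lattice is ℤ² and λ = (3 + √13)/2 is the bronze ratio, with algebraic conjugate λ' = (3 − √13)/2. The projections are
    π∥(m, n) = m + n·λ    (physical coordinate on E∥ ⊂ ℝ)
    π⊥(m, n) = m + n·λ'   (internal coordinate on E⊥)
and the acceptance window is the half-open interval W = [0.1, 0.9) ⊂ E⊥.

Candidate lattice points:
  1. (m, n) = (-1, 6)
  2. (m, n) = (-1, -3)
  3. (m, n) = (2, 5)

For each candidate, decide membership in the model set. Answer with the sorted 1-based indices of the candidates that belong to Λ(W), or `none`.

Numerically λ ≈ 3.3028 and λ' = −1/λ ≈ -0.3028.
[1] lift (-1,6): star map gives -2.8167; window check 0.1 ≤ -2.8167 < 0.9 is false → out
[2] lift (-1,-3): star map gives -0.0917; window check 0.1 ≤ -0.0917 < 0.9 is false → out
[3] lift (2,5): star map gives 0.4861; window check 0.1 ≤ 0.4861 < 0.9 is true → IN Λ

3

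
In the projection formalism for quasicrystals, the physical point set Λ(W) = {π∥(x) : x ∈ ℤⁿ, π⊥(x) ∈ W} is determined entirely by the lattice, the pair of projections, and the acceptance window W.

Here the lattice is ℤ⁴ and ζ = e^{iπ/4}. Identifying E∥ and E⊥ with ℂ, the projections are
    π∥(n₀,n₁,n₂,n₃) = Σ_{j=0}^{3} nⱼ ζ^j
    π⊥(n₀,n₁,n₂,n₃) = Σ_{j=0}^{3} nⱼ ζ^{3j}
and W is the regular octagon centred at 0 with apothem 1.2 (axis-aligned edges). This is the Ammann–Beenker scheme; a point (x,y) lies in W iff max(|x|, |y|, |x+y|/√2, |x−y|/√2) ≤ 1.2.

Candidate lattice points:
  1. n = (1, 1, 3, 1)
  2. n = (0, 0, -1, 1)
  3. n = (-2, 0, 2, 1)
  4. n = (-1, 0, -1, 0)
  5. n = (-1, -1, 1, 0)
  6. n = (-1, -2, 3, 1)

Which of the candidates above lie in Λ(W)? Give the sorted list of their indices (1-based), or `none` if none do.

With ζ = e^{iπ/4} the internal vectors are ζ^0,ζ^3,ζ^6,ζ^9.
#1 (1, 1, 3, 1): internal (1.000000, -1.585786); octagon support 1.828427 vs apothem 1.2 → ∉ W
#2 (0, 0, -1, 1): internal (0.707107, 1.707107); octagon support 1.707107 vs apothem 1.2 → ∉ W
#3 (-2, 0, 2, 1): internal (-1.292893, -1.292893); octagon support 1.828427 vs apothem 1.2 → ∉ W
#4 (-1, 0, -1, 0): internal (-1.000000, 1.000000); octagon support 1.414214 vs apothem 1.2 → ∉ W
#5 (-1, -1, 1, 0): internal (-0.292893, -1.707107); octagon support 1.707107 vs apothem 1.2 → ∉ W
#6 (-1, -2, 3, 1): internal (1.121320, -3.707107); octagon support 3.707107 vs apothem 1.2 → ∉ W

none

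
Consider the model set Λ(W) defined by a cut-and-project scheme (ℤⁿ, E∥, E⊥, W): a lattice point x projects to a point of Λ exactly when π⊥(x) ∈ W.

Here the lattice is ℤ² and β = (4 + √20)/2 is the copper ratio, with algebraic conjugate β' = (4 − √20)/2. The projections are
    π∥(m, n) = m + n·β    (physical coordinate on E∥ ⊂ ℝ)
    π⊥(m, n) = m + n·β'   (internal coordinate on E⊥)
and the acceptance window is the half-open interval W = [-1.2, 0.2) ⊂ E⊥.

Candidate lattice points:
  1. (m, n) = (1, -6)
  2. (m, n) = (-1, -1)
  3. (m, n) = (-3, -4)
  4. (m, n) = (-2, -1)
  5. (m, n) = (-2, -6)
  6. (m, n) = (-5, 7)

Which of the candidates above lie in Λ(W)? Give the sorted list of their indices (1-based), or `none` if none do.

Numerically β ≈ 4.2361 and β' = −1/β ≈ -0.2361.
candidate 1: (m,n)=(1,-6) → π∥ = 1-6·β ≈ -24.4164, π⊥ = 1-6·β' ≈ 2.4164 ∉ [-1.2, 0.2) ⇒ out
candidate 2: (m,n)=(-1,-1) → π∥ = -1-1·β ≈ -5.2361, π⊥ = -1-1·β' ≈ -0.7639 ∈ [-1.2, 0.2) ⇒ IN Λ
candidate 3: (m,n)=(-3,-4) → π∥ = -3-4·β ≈ -19.9443, π⊥ = -3-4·β' ≈ -2.0557 ∉ [-1.2, 0.2) ⇒ out
candidate 4: (m,n)=(-2,-1) → π∥ = -2-1·β ≈ -6.2361, π⊥ = -2-1·β' ≈ -1.7639 ∉ [-1.2, 0.2) ⇒ out
candidate 5: (m,n)=(-2,-6) → π∥ = -2-6·β ≈ -27.4164, π⊥ = -2-6·β' ≈ -0.5836 ∈ [-1.2, 0.2) ⇒ IN Λ
candidate 6: (m,n)=(-5,7) → π∥ = -5+7·β ≈ 24.6525, π⊥ = -5+7·β' ≈ -6.6525 ∉ [-1.2, 0.2) ⇒ out

2, 5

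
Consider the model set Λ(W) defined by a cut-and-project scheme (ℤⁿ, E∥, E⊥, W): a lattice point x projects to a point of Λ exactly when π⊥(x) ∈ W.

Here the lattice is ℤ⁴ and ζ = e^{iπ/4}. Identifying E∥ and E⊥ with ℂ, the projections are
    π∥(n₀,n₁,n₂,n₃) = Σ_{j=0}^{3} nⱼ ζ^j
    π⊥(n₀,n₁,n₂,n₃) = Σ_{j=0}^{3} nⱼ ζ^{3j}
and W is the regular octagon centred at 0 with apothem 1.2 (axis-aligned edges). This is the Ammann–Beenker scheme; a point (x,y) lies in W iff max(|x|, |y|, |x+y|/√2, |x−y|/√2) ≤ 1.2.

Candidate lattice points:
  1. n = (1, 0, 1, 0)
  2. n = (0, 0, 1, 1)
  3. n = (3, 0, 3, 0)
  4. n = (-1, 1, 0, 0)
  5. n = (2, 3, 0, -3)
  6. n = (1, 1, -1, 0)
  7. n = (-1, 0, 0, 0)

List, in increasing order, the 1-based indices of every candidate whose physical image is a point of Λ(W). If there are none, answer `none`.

2, 7

Internal map: ζ^{3j} for j=0..3 gives (1,0), (−√2/2,√2/2), (0,−1), (√2/2,√2/2).
candidate 1: n = (1, 0, 1, 0) → π⊥ ≈ (+1.00000, -1.00000); max(|x|,|y|,|x±y|/√2) = 1.41421 > 1.2 ⇒ ∉ W
candidate 2: n = (0, 0, 1, 1) → π⊥ ≈ (+0.70711, -0.29289); max(|x|,|y|,|x±y|/√2) = 0.70711 ≤ 1.2 ⇒ ∈ W
candidate 3: n = (3, 0, 3, 0) → π⊥ ≈ (+3.00000, -3.00000); max(|x|,|y|,|x±y|/√2) = 4.24264 > 1.2 ⇒ ∉ W
candidate 4: n = (-1, 1, 0, 0) → π⊥ ≈ (-1.70711, +0.70711); max(|x|,|y|,|x±y|/√2) = 1.70711 > 1.2 ⇒ ∉ W
candidate 5: n = (2, 3, 0, -3) → π⊥ ≈ (-2.24264, +0.00000); max(|x|,|y|,|x±y|/√2) = 2.24264 > 1.2 ⇒ ∉ W
candidate 6: n = (1, 1, -1, 0) → π⊥ ≈ (+0.29289, +1.70711); max(|x|,|y|,|x±y|/√2) = 1.70711 > 1.2 ⇒ ∉ W
candidate 7: n = (-1, 0, 0, 0) → π⊥ ≈ (-1.00000, +0.00000); max(|x|,|y|,|x±y|/√2) = 1.00000 ≤ 1.2 ⇒ ∈ W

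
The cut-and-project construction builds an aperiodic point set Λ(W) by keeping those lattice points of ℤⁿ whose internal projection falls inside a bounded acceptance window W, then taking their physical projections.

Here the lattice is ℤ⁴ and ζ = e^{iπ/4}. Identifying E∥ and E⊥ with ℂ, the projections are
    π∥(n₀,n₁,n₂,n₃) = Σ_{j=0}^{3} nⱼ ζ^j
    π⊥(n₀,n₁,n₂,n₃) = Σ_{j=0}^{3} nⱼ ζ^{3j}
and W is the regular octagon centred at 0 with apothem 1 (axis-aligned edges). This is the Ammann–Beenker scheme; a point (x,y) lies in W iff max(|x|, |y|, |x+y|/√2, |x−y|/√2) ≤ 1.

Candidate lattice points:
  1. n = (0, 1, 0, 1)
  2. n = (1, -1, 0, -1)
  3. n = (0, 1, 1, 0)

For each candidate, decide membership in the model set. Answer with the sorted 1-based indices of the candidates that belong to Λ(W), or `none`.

π⊥(n) = n₀ + n₁ζ³ + n₂ζ⁶ + n₃ζ⁹ where ζ = e^{iπ/4}.
#1 (0, 1, 0, 1): internal (0.000000, 1.414214); octagon support 1.414214 vs apothem 1 → ∉ W
#2 (1, -1, 0, -1): internal (1.000000, -1.414214); octagon support 1.707107 vs apothem 1 → ∉ W
#3 (0, 1, 1, 0): internal (-0.707107, -0.292893); octagon support 0.707107 vs apothem 1 → ∈ W

3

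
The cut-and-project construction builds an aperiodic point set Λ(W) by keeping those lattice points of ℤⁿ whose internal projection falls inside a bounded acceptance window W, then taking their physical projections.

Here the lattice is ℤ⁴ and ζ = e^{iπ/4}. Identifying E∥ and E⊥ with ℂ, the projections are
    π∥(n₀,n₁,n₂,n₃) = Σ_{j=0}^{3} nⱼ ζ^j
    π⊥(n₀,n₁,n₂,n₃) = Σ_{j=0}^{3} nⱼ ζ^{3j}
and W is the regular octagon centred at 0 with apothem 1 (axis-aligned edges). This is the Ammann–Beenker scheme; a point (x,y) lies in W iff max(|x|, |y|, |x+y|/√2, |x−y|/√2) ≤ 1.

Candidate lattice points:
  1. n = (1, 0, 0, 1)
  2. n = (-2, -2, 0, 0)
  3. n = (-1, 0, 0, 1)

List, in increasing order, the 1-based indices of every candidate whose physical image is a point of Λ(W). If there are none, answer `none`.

3

Internal map: ζ^{3j} for j=0..3 gives (1,0), (−√2/2,√2/2), (0,−1), (√2/2,√2/2).
candidate 1: n = (1, 0, 0, 1) → π⊥ ≈ (+1.7071, +0.7071); max(|x|,|y|,|x±y|/√2) = 1.7071 > 1 ⇒ ∉ W
candidate 2: n = (-2, -2, 0, 0) → π⊥ ≈ (-0.5858, -1.4142); max(|x|,|y|,|x±y|/√2) = 1.4142 > 1 ⇒ ∉ W
candidate 3: n = (-1, 0, 0, 1) → π⊥ ≈ (-0.2929, +0.7071); max(|x|,|y|,|x±y|/√2) = 0.7071 ≤ 1 ⇒ ∈ W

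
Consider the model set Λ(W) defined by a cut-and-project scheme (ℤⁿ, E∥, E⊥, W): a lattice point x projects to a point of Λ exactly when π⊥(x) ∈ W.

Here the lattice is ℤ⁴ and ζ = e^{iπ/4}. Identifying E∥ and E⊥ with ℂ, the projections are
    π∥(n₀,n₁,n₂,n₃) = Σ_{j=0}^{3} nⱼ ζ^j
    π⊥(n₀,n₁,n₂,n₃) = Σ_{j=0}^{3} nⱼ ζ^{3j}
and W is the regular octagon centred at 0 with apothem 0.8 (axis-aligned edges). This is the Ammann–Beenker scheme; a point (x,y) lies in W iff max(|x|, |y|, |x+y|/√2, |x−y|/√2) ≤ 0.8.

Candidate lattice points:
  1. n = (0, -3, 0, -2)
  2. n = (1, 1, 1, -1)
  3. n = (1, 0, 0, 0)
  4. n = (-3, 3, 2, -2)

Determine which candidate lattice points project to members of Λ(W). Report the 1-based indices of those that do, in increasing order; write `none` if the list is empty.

none

With ζ = e^{iπ/4} the internal vectors are ζ^0,ζ^3,ζ^6,ζ^9.
#1 (0, -3, 0, -2): internal (0.7071, -3.5355); octagon support 3.5355 vs apothem 0.8 → ∉ W
#2 (1, 1, 1, -1): internal (-0.4142, -1.0000); octagon support 1.0000 vs apothem 0.8 → ∉ W
#3 (1, 0, 0, 0): internal (1.0000, 0.0000); octagon support 1.0000 vs apothem 0.8 → ∉ W
#4 (-3, 3, 2, -2): internal (-6.5355, -1.2929); octagon support 6.5355 vs apothem 0.8 → ∉ W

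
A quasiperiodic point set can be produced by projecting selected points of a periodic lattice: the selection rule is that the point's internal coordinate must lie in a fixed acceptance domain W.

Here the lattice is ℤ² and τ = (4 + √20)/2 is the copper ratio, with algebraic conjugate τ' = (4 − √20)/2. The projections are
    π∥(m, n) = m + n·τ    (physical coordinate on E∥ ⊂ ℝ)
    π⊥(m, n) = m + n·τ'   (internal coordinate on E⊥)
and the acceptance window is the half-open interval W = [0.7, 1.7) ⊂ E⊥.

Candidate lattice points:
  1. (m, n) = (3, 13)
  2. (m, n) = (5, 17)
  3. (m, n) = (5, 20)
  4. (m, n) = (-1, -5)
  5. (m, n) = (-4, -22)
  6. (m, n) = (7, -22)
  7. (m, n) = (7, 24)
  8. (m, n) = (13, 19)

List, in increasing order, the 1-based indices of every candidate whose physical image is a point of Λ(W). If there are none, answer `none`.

2, 5, 7

Numerically τ ≈ 4.236068 and τ' = −1/τ ≈ -0.236068.
candidate 1: (m,n)=(3,13) → π∥ = 3+13·τ ≈ 58.068884, π⊥ = 3+13·τ' ≈ -0.068884 ∉ [0.7, 1.7) ⇒ out
candidate 2: (m,n)=(5,17) → π∥ = 5+17·τ ≈ 77.013156, π⊥ = 5+17·τ' ≈ 0.986844 ∈ [0.7, 1.7) ⇒ IN Λ
candidate 3: (m,n)=(5,20) → π∥ = 5+20·τ ≈ 89.721360, π⊥ = 5+20·τ' ≈ 0.278640 ∉ [0.7, 1.7) ⇒ out
candidate 4: (m,n)=(-1,-5) → π∥ = -1-5·τ ≈ -22.180340, π⊥ = -1-5·τ' ≈ 0.180340 ∉ [0.7, 1.7) ⇒ out
candidate 5: (m,n)=(-4,-22) → π∥ = -4-22·τ ≈ -97.193496, π⊥ = -4-22·τ' ≈ 1.193496 ∈ [0.7, 1.7) ⇒ IN Λ
candidate 6: (m,n)=(7,-22) → π∥ = 7-22·τ ≈ -86.193496, π⊥ = 7-22·τ' ≈ 12.193496 ∉ [0.7, 1.7) ⇒ out
candidate 7: (m,n)=(7,24) → π∥ = 7+24·τ ≈ 108.665631, π⊥ = 7+24·τ' ≈ 1.334369 ∈ [0.7, 1.7) ⇒ IN Λ
candidate 8: (m,n)=(13,19) → π∥ = 13+19·τ ≈ 93.485292, π⊥ = 13+19·τ' ≈ 8.514708 ∉ [0.7, 1.7) ⇒ out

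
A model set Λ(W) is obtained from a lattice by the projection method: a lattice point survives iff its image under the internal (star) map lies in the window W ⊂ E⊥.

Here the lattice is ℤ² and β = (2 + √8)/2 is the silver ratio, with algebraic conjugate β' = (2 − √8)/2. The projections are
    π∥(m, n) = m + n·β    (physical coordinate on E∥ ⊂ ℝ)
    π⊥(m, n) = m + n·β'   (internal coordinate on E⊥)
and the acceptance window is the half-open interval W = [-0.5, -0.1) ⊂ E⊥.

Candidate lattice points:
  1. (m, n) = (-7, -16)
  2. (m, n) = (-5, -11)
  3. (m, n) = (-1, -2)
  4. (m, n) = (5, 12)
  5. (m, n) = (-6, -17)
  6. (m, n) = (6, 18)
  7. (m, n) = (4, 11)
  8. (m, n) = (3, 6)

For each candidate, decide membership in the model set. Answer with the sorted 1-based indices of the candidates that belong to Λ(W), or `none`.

1, 2, 3

β' = (2−√8)/2 ≈ -0.4142.
candidate 1: (m,n)=(-7,-16) → π∥ = -7-16·β ≈ -45.6274, π⊥ = -7-16·β' ≈ -0.3726 ∈ [-0.5, -0.1) ⇒ IN Λ
candidate 2: (m,n)=(-5,-11) → π∥ = -5-11·β ≈ -31.5563, π⊥ = -5-11·β' ≈ -0.4437 ∈ [-0.5, -0.1) ⇒ IN Λ
candidate 3: (m,n)=(-1,-2) → π∥ = -1-2·β ≈ -5.8284, π⊥ = -1-2·β' ≈ -0.1716 ∈ [-0.5, -0.1) ⇒ IN Λ
candidate 4: (m,n)=(5,12) → π∥ = 5+12·β ≈ 33.9706, π⊥ = 5+12·β' ≈ 0.0294 ∉ [-0.5, -0.1) ⇒ out
candidate 5: (m,n)=(-6,-17) → π∥ = -6-17·β ≈ -47.0416, π⊥ = -6-17·β' ≈ 1.0416 ∉ [-0.5, -0.1) ⇒ out
candidate 6: (m,n)=(6,18) → π∥ = 6+18·β ≈ 49.4558, π⊥ = 6+18·β' ≈ -1.4558 ∉ [-0.5, -0.1) ⇒ out
candidate 7: (m,n)=(4,11) → π∥ = 4+11·β ≈ 30.5563, π⊥ = 4+11·β' ≈ -0.5563 ∉ [-0.5, -0.1) ⇒ out
candidate 8: (m,n)=(3,6) → π∥ = 3+6·β ≈ 17.4853, π⊥ = 3+6·β' ≈ 0.5147 ∉ [-0.5, -0.1) ⇒ out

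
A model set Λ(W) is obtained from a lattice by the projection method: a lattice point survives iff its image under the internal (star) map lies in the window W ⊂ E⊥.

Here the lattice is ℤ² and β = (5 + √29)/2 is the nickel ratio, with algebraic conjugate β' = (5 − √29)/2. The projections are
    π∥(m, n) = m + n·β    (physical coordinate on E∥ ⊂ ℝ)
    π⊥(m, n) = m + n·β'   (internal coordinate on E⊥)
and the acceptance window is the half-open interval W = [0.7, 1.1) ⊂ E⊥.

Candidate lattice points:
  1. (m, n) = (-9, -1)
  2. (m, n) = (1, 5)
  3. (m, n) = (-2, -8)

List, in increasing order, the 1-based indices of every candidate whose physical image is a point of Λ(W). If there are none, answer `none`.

none

Numerically β ≈ 5.192582 and β' = −1/β ≈ -0.192582.
candidate 1: (m,n)=(-9,-1) → π∥ = -9-1·β ≈ -14.192582, π⊥ = -9-1·β' ≈ -8.807418 ∉ [0.7, 1.1) ⇒ out
candidate 2: (m,n)=(1,5) → π∥ = 1+5·β ≈ 26.962912, π⊥ = 1+5·β' ≈ 0.037088 ∉ [0.7, 1.1) ⇒ out
candidate 3: (m,n)=(-2,-8) → π∥ = -2-8·β ≈ -43.540659, π⊥ = -2-8·β' ≈ -0.459341 ∉ [0.7, 1.1) ⇒ out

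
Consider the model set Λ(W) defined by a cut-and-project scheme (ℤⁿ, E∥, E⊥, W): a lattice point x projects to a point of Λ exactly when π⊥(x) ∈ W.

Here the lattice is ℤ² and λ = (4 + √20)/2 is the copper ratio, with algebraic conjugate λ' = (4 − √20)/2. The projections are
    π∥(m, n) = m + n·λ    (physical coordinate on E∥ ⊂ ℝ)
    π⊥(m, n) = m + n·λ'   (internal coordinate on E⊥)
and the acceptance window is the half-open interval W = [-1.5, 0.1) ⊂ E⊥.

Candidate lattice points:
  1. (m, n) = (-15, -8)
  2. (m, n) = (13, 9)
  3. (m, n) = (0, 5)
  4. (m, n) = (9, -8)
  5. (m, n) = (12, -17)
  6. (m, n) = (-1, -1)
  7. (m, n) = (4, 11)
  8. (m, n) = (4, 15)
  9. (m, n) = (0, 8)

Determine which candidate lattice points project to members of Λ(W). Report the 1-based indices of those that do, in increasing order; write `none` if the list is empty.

3, 6

λ' = (4−√20)/2 ≈ -0.23607.
candidate 1: (m,n)=(-15,-8) → π∥ = -15-8·λ ≈ -48.88854, π⊥ = -15-8·λ' ≈ -13.11146 ∉ [-1.5, 0.1) ⇒ out
candidate 2: (m,n)=(13,9) → π∥ = 13+9·λ ≈ 51.12461, π⊥ = 13+9·λ' ≈ 10.87539 ∉ [-1.5, 0.1) ⇒ out
candidate 3: (m,n)=(0,5) → π∥ = 0+5·λ ≈ 21.18034, π⊥ = 0+5·λ' ≈ -1.18034 ∈ [-1.5, 0.1) ⇒ IN Λ
candidate 4: (m,n)=(9,-8) → π∥ = 9-8·λ ≈ -24.88854, π⊥ = 9-8·λ' ≈ 10.88854 ∉ [-1.5, 0.1) ⇒ out
candidate 5: (m,n)=(12,-17) → π∥ = 12-17·λ ≈ -60.01316, π⊥ = 12-17·λ' ≈ 16.01316 ∉ [-1.5, 0.1) ⇒ out
candidate 6: (m,n)=(-1,-1) → π∥ = -1-1·λ ≈ -5.23607, π⊥ = -1-1·λ' ≈ -0.76393 ∈ [-1.5, 0.1) ⇒ IN Λ
candidate 7: (m,n)=(4,11) → π∥ = 4+11·λ ≈ 50.59675, π⊥ = 4+11·λ' ≈ 1.40325 ∉ [-1.5, 0.1) ⇒ out
candidate 8: (m,n)=(4,15) → π∥ = 4+15·λ ≈ 67.54102, π⊥ = 4+15·λ' ≈ 0.45898 ∉ [-1.5, 0.1) ⇒ out
candidate 9: (m,n)=(0,8) → π∥ = 0+8·λ ≈ 33.88854, π⊥ = 0+8·λ' ≈ -1.88854 ∉ [-1.5, 0.1) ⇒ out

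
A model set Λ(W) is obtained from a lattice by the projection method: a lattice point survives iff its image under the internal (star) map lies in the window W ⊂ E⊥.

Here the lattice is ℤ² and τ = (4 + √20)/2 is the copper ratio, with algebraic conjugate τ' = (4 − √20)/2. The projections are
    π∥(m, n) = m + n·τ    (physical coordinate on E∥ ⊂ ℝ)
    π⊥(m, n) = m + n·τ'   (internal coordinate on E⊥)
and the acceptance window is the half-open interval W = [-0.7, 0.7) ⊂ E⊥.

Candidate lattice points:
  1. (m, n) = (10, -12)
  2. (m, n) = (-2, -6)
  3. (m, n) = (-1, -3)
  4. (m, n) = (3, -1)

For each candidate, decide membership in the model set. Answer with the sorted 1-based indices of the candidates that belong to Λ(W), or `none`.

Numerically τ ≈ 4.236068 and τ' = −1/τ ≈ -0.236068.
candidate 1: (m,n)=(10,-12) → π∥ = 10-12·τ ≈ -40.832816, π⊥ = 10-12·τ' ≈ 12.832816 ∉ [-0.7, 0.7) ⇒ out
candidate 2: (m,n)=(-2,-6) → π∥ = -2-6·τ ≈ -27.416408, π⊥ = -2-6·τ' ≈ -0.583592 ∈ [-0.7, 0.7) ⇒ IN Λ
candidate 3: (m,n)=(-1,-3) → π∥ = -1-3·τ ≈ -13.708204, π⊥ = -1-3·τ' ≈ -0.291796 ∈ [-0.7, 0.7) ⇒ IN Λ
candidate 4: (m,n)=(3,-1) → π∥ = 3-1·τ ≈ -1.236068, π⊥ = 3-1·τ' ≈ 3.236068 ∉ [-0.7, 0.7) ⇒ out

2, 3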